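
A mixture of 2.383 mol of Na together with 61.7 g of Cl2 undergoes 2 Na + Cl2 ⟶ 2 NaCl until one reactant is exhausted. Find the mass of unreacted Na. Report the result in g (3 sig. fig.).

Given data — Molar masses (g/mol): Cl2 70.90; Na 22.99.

14.8 g

n(Na) = 2.383 mol
n(Cl2) = 61.70 / 70.90 = 0.8702 mol
n/ν for Na = 2.383/2 = 1.192
n/ν for Cl2 = 0.8702/1 = 0.8702
Smallest n/ν is Cl2 → limiting reagent.
Na consumed = (2/1) × 0.8702 = 1.740 mol
Na remaining = 2.383 − 1.740 = 0.6430 mol
mass = 0.6430 × 22.99 = 14.78 g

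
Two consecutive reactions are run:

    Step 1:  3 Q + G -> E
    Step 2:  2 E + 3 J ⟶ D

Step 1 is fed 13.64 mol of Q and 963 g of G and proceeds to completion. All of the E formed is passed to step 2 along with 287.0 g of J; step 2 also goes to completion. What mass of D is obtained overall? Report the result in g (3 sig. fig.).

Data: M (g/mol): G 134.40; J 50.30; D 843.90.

1610 g

Step 1:
n(Q) = 13.64 mol
n(G) = 963.0 / 134.40 = 7.165 mol
n/ν for Q = 13.64/3 = 4.547
n/ν for G = 7.165/1 = 7.165
Smallest n/ν is Q → limiting reagent.
n(E) produced = (1/3) × 13.64 = 4.547 mol
Step 2:
n(E) available = 4.547 mol
n(J) = 287.0 / 50.30 = 5.706 mol
n/ν for E = 4.547/2 = 2.274
n/ν for J = 5.706/3 = 1.902
Smallest n/ν is J → limiting reagent.
n(D) = (1/3) × 5.706 = 1.902 mol
mass = 1.902 × 843.90 = 1605 g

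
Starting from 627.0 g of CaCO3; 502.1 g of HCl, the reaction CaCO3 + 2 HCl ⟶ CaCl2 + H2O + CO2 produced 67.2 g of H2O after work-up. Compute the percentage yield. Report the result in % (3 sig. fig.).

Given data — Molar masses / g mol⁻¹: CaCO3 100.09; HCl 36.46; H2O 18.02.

59.5 %

n(CaCO3) = 627.0 / 100.09 = 6.264 mol
n(HCl) = 502.1 / 36.46 = 13.77 mol
n/ν for CaCO3 = 6.264/1 = 6.264
n/ν for HCl = 13.77/2 = 6.885
Smallest n/ν is CaCO3 → limiting reagent.
theoretical n(H2O) = (1/1) × 6.264 = 6.264 mol → 112.9 g
% yield = 67.2 / 112.9 × 100 = 59.52 %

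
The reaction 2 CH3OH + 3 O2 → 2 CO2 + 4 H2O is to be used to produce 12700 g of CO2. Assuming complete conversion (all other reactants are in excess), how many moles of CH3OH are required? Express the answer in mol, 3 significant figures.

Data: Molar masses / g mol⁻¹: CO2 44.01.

289 mol

n(CO2) = 12700 / 44.01 = 288.6 mol
n(CH3OH) = (2/2) × 288.6 = 288.6 mol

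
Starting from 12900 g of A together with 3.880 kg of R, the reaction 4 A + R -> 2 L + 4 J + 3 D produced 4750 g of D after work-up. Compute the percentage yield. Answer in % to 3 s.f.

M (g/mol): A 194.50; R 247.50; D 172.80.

58.4 %

n(A) = 12900 / 194.50 = 66.32 mol
n(R) = 3.880×1000 / 247.50 = 15.68 mol
n/ν for A = 66.32/4 = 16.58
n/ν for R = 15.68/1 = 15.68
Smallest n/ν is R → limiting reagent.
theoretical n(D) = (3/1) × 15.68 = 47.04 mol → 8129 g
% yield = 4750 / 8129 × 100 = 58.43 %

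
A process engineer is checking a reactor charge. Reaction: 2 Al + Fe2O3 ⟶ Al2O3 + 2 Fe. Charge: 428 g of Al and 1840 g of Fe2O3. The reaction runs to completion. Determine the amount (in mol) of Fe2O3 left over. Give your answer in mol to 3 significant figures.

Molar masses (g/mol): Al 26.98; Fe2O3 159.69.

3.59 mol

n(Al) = 428.0 / 26.98 = 15.86 mol
n(Fe2O3) = 1840 / 159.69 = 11.52 mol
n/ν for Al = 15.86/2 = 7.930
n/ν for Fe2O3 = 11.52/1 = 11.52
Smallest n/ν is Al → limiting reagent.
Fe2O3 consumed = (1/2) × 15.86 = 7.930 mol
Fe2O3 remaining = 11.52 − 7.930 = 3.590 mol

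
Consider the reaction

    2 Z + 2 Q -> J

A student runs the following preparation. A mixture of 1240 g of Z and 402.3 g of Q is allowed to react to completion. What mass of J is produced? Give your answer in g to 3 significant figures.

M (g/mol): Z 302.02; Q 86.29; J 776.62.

n(Z) = 1240 / 302.02 = 4.106 mol
n(Q) = 402.3 / 86.29 = 4.662 mol
n/ν → Z: 2.053, Q: 2.331; Z is limiting.
n(J) = (1/2) × 4.106 = 2.053 mol
mass = 2.053 × 776.62 = 1594 g

1590 g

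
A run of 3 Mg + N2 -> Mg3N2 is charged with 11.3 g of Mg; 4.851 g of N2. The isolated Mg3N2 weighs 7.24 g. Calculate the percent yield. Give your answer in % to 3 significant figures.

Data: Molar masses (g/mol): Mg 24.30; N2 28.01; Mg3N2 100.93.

46.3 %

n(Mg) = 11.30 / 24.30 = 0.4650 mol
n(N2) = 4.851 / 28.01 = 0.1732 mol
n/ν → Mg: 0.1550, N2: 0.1732; Mg is limiting.
theoretical n(Mg3N2) = (1/3) × 0.4650 = 0.1550 mol → 15.64 g
% yield = 7.24 / 15.64 × 100 = 46.29 %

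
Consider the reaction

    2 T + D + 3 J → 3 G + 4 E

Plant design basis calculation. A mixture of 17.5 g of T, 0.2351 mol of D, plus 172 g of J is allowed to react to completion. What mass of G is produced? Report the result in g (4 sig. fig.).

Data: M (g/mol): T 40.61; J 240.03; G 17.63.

n(T) = 17.50 / 40.61 = 0.4309 mol
n(D) = 0.2351 mol
n(J) = 172.0 / 240.03 = 0.7166 mol
n/ν → T: 0.2155, D: 0.2351, J: 0.2389; T is limiting.
n(G) = (3/2) × 0.4309 = 0.6464 mol
mass = 0.6464 × 17.63 = 11.40 g

11.40 g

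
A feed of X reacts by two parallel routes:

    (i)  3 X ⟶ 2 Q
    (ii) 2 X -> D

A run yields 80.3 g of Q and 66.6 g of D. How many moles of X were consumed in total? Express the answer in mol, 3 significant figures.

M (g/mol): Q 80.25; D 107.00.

n(Q) = 80.3 / 80.25 = 1.001 mol
n(D) = 66.6 / 107.00 = 0.6224 mol
n(X) via (i) = (3/2)×1.001 = 1.502 mol
n(X) via (ii) = (2/1)×0.6224 = 1.245 mol
total n(X) = 1.502 + 1.245 = 2.747 mol

2.75 mol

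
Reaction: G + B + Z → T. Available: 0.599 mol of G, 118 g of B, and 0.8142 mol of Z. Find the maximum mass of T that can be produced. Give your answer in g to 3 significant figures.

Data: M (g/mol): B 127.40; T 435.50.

261 g

n(G) = 0.5990 mol
n(B) = 118.0 / 127.40 = 0.9262 mol
n(Z) = 0.8142 mol
n/ν → G: 0.5990, B: 0.9262, Z: 0.8142; G is limiting.
n(T) = (1/1) × 0.5990 = 0.5990 mol
mass = 0.5990 × 435.50 = 260.9 g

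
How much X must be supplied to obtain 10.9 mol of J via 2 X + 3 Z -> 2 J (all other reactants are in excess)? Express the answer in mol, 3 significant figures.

n(J) = 10.90 mol
n(X) = (2/2) × 10.90 = 10.90 mol

10.9 mol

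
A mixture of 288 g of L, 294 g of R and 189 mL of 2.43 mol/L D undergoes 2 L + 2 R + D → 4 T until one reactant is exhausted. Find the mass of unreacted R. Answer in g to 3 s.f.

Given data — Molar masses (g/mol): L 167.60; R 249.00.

65.3 g

n(L) = 288.0 / 167.60 = 1.718 mol
n(R) = 294.0 / 249.00 = 1.181 mol
n(D) = 2.43 × 189.0/1000 = 0.4593 mol
n/ν for L = 1.718/2 = 0.8590
n/ν for R = 1.181/2 = 0.5905
n/ν for D = 0.4593/1 = 0.4593
Smallest n/ν is D → limiting reagent.
R consumed = (2/1) × 0.4593 = 0.9186 mol
R remaining = 1.181 − 0.9186 = 0.2624 mol
mass = 0.2624 × 249.00 = 65.34 g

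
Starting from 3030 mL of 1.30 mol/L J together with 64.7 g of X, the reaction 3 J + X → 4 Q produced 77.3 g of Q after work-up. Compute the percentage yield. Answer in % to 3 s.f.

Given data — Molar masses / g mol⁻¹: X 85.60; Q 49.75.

n(J) = 1.30 × 3030/1000 = 3.939 mol
n(X) = 64.70 / 85.60 = 0.7558 mol
n/ν for J = 3.939/3 = 1.313
n/ν for X = 0.7558/1 = 0.7558
Smallest n/ν is X → limiting reagent.
theoretical n(Q) = (4/1) × 0.7558 = 3.023 mol → 150.4 g
% yield = 77.3 / 150.4 × 100 = 51.40 %

51.4 %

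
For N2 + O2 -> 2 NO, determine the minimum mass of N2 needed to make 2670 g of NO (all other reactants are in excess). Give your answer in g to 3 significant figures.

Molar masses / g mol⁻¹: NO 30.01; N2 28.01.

1250 g

n(NO) = 2670 / 30.01 = 88.97 mol
n(N2) = (1/2) × 88.97 = 44.49 mol
mass = 44.49 × 28.01 = 1246 g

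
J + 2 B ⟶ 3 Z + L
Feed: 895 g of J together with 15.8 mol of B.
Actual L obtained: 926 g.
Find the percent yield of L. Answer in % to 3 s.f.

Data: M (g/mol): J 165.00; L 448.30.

n(J) = 895.0 / 165.00 = 5.424 mol
n(B) = 15.80 mol
n/ν → J: 5.424, B: 7.900; J is limiting.
theoretical n(L) = (1/1) × 5.424 = 5.424 mol → 2432 g
% yield = 926 / 2432 × 100 = 38.08 %

38.1 %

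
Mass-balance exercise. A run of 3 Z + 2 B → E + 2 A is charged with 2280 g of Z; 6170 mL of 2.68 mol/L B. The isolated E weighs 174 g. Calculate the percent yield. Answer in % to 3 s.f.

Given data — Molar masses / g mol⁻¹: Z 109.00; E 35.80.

n(Z) = 2280 / 109.00 = 20.92 mol
n(B) = 2.68 × 6170/1000 = 16.54 mol
n/ν for Z = 20.92/3 = 6.973
n/ν for B = 16.54/2 = 8.270
Smallest n/ν is Z → limiting reagent.
theoretical n(E) = (1/3) × 20.92 = 6.973 mol → 249.6 g
% yield = 174 / 249.6 × 100 = 69.71 %

69.7 %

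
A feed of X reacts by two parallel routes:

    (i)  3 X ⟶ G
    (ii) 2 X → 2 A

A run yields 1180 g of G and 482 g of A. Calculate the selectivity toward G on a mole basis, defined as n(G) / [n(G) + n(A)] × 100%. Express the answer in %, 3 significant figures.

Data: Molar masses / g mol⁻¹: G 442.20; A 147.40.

n(G) = 1180 / 442.20 = 2.668 mol
n(A) = 482 / 147.40 = 3.270 mol
selectivity = 2.668/(2.668+3.270) × 100 = 44.93 %

44.9 %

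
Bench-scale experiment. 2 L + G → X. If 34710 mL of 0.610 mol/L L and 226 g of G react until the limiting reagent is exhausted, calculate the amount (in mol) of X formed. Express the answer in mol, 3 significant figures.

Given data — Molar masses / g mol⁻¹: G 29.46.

7.67 mol

n(L) = 0.610 × 34710/1000 = 21.17 mol
n(G) = 226.0 / 29.46 = 7.671 mol
n/ν for L = 21.17/2 = 10.59
n/ν for G = 7.671/1 = 7.671
Smallest n/ν is G → limiting reagent.
n(X) = (1/1) × 7.671 = 7.671 mol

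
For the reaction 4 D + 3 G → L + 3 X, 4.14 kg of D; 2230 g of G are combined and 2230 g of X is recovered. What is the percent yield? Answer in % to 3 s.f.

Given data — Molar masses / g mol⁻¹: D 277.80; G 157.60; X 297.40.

n(D) = 4.140×1000 / 277.80 = 14.90 mol
n(G) = 2230 / 157.60 = 14.15 mol
n/ν → D: 3.725, G: 4.717; D is limiting.
theoretical n(X) = (3/4) × 14.90 = 11.18 mol → 3325 g
% yield = 2230 / 3325 × 100 = 67.07 %

67.1 %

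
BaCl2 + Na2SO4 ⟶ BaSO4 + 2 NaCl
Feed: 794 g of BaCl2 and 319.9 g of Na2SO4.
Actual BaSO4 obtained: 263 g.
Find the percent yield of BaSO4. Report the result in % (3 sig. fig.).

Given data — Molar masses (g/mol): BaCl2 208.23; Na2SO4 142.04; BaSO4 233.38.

50.0 %

n(BaCl2) = 794.0 / 208.23 = 3.813 mol
n(Na2SO4) = 319.9 / 142.04 = 2.252 mol
n/ν for BaCl2 = 3.813/1 = 3.813
n/ν for Na2SO4 = 2.252/1 = 2.252
Smallest n/ν is Na2SO4 → limiting reagent.
theoretical n(BaSO4) = (1/1) × 2.252 = 2.252 mol → 525.6 g
% yield = 263 / 525.6 × 100 = 50.04 %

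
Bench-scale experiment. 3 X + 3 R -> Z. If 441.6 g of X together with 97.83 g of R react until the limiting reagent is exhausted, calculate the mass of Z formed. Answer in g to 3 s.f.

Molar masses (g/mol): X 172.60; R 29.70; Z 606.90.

518 g

n(X) = 441.6 / 172.60 = 2.559 mol
n(R) = 97.83 / 29.70 = 3.294 mol
n/ν for X = 2.559/3 = 0.8530
n/ν for R = 3.294/3 = 1.098
Smallest n/ν is X → limiting reagent.
n(Z) = (1/3) × 2.559 = 0.8530 mol
mass = 0.8530 × 606.90 = 517.7 g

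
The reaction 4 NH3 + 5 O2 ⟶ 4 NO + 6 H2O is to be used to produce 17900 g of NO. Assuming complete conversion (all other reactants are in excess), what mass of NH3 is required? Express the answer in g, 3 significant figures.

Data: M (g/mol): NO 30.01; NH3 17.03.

n(NO) = 17900 / 30.01 = 596.5 mol
n(NH3) = (4/4) × 596.5 = 596.5 mol
mass = 596.5 × 17.03 = 10160 g

10200 g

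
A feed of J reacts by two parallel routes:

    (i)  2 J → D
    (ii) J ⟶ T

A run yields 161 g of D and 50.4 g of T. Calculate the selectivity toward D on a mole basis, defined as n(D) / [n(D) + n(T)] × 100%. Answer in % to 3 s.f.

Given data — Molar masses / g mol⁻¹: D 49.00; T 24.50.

n(D) = 161 / 49.00 = 3.286 mol
n(T) = 50.4 / 24.50 = 2.057 mol
selectivity = 3.286/(3.286+2.057) × 100 = 61.50 %

61.5 %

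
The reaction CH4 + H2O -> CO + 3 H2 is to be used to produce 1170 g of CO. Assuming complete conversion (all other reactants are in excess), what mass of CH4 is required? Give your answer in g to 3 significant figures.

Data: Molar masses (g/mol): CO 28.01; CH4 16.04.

n(CO) = 1170 / 28.01 = 41.77 mol
n(CH4) = (1/1) × 41.77 = 41.77 mol
mass = 41.77 × 16.04 = 670.0 g

670 g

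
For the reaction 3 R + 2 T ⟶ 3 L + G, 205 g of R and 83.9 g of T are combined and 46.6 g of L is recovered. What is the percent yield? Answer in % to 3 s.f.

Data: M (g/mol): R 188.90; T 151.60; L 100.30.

n(R) = 205.0 / 188.90 = 1.085 mol
n(T) = 83.90 / 151.60 = 0.5534 mol
n/ν → R: 0.3617, T: 0.2767; T is limiting.
theoretical n(L) = (3/2) × 0.5534 = 0.8301 mol → 83.26 g
% yield = 46.6 / 83.26 × 100 = 55.97 %

56.0 %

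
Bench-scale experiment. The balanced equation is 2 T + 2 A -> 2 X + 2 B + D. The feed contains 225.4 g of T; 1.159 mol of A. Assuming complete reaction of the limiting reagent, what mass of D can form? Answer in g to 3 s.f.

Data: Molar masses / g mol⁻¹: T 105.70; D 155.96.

90.4 g

n(T) = 225.4 / 105.70 = 2.132 mol
n(A) = 1.159 mol
n/ν for T = 2.132/2 = 1.066
n/ν for A = 1.159/2 = 0.5795
Smallest n/ν is A → limiting reagent.
n(D) = (1/2) × 1.159 = 0.5795 mol
mass = 0.5795 × 155.96 = 90.38 g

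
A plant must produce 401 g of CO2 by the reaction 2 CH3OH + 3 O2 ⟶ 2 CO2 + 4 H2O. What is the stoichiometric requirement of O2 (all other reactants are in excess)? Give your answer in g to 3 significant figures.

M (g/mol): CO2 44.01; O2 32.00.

n(CO2) = 401 / 44.01 = 9.112 mol
n(O2) = (3/2) × 9.112 = 13.67 mol
mass = 13.67 × 32.00 = 437.4 g

437 g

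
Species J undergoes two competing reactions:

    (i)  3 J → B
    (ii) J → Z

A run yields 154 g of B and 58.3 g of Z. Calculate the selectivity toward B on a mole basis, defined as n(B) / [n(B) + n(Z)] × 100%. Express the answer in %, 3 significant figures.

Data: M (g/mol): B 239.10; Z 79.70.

n(B) = 154 / 239.10 = 0.6441 mol
n(Z) = 58.3 / 79.70 = 0.7315 mol
selectivity = 0.6441/(0.6441+0.7315) × 100 = 46.82 %

46.8 %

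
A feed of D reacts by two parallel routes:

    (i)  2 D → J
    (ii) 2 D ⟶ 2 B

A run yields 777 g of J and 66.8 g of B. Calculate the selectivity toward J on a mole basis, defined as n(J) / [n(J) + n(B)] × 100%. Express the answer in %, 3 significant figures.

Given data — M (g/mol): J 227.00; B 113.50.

85.3 %

n(J) = 777 / 227.00 = 3.423 mol
n(B) = 66.8 / 113.50 = 0.5885 mol
selectivity = 3.423/(3.423+0.5885) × 100 = 85.33 %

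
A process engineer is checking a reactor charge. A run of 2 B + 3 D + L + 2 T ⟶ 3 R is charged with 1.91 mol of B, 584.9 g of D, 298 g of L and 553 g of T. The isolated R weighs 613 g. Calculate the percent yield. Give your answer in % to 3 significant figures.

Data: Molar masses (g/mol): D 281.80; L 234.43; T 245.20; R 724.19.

40.8 %

n(B) = 1.910 mol
n(D) = 584.9 / 281.80 = 2.076 mol
n(L) = 298.0 / 234.43 = 1.271 mol
n(T) = 553.0 / 245.20 = 2.255 mol
n/ν for B = 1.910/2 = 0.9550
n/ν for D = 2.076/3 = 0.6920
n/ν for L = 1.271/1 = 1.271
n/ν for T = 2.255/2 = 1.128
Smallest n/ν is D → limiting reagent.
theoretical n(R) = (3/3) × 2.076 = 2.076 mol → 1503 g
% yield = 613 / 1503 × 100 = 40.79 %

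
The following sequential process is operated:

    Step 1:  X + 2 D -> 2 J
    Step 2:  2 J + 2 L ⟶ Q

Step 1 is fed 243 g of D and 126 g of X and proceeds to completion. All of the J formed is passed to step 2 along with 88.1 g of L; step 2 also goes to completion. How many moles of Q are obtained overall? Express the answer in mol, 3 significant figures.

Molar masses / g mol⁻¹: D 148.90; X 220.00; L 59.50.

0.573 mol

Step 1:
n(D) = 243.0 / 148.90 = 1.632 mol
n(X) = 126.0 / 220.00 = 0.5727 mol
n/ν for D = 1.632/2 = 0.8160
n/ν for X = 0.5727/1 = 0.5727
Smallest n/ν is X → limiting reagent.
n(J) produced = (2/1) × 0.5727 = 1.145 mol
Step 2:
n(J) available = 1.145 mol
n(L) = 88.10 / 59.50 = 1.481 mol
n/ν for J = 1.145/2 = 0.5725
n/ν for L = 1.481/2 = 0.7405
Smallest n/ν is J → limiting reagent.
n(Q) = (1/2) × 1.145 = 0.5725 mol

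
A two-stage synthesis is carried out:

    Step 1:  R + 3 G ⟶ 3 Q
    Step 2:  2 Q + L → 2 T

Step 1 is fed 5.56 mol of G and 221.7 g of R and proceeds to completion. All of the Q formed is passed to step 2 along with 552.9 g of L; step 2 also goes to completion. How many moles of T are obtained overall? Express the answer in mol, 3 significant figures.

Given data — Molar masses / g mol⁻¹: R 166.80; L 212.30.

3.99 mol

Step 1:
n(G) = 5.560 mol
n(R) = 221.7 / 166.80 = 1.329 mol
n/ν → G: 1.853, R: 1.329; R is limiting.
n(Q) produced = (3/1) × 1.329 = 3.987 mol
Step 2:
n(Q) available = 3.987 mol
n(L) = 552.9 / 212.30 = 2.604 mol
n/ν → Q: 1.994, L: 2.604; Q is limiting.
n(T) = (2/2) × 3.987 = 3.987 mol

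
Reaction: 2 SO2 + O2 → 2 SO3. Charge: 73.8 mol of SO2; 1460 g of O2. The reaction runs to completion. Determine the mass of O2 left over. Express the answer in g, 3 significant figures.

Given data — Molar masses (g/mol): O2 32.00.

n(SO2) = 73.80 mol
n(O2) = 1460 / 32.00 = 45.63 mol
n/ν → SO2: 36.90, O2: 45.63; SO2 is limiting.
O2 consumed = (1/2) × 73.80 = 36.90 mol
O2 remaining = 45.63 − 36.90 = 8.730 mol
mass = 8.730 × 32.00 = 279.4 g

279 g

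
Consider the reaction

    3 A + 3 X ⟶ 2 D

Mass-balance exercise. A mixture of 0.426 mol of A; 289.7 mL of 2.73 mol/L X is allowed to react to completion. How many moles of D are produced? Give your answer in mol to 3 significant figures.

n(A) = 0.4260 mol
n(X) = 2.73 × 289.7/1000 = 0.7909 mol
n/ν for A = 0.4260/3 = 0.1420
n/ν for X = 0.7909/3 = 0.2636
Smallest n/ν is A → limiting reagent.
n(D) = (2/3) × 0.4260 = 0.2840 mol

0.284 mol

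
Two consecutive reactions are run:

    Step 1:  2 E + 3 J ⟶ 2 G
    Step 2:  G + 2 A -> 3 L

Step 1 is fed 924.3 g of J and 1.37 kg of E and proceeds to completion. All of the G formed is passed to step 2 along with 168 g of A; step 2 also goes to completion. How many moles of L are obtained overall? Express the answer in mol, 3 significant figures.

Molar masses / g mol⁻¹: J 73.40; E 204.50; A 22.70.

Step 1:
n(J) = 924.3 / 73.40 = 12.59 mol
n(E) = 1.370×1000 / 204.50 = 6.699 mol
n/ν → J: 4.197, E: 3.350; E is limiting.
n(G) produced = (2/2) × 6.699 = 6.699 mol
Step 2:
n(G) available = 6.699 mol
n(A) = 168.0 / 22.70 = 7.401 mol
n/ν → G: 6.699, A: 3.701; A is limiting.
n(L) = (3/2) × 7.401 = 11.10 mol

11.1 mol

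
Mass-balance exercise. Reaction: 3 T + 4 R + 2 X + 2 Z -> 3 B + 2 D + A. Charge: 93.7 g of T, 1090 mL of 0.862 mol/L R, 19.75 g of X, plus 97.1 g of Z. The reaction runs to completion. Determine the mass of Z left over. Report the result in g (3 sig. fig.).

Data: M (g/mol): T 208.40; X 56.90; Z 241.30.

24.8 g

n(T) = 93.70 / 208.40 = 0.4496 mol
n(R) = 0.862 × 1090/1000 = 0.9396 mol
n(X) = 19.75 / 56.90 = 0.3471 mol
n(Z) = 97.10 / 241.30 = 0.4024 mol
n/ν for T = 0.4496/3 = 0.1499
n/ν for R = 0.9396/4 = 0.2349
n/ν for X = 0.3471/2 = 0.1736
n/ν for Z = 0.4024/2 = 0.2012
Smallest n/ν is T → limiting reagent.
Z consumed = (2/3) × 0.4496 = 0.2997 mol
Z remaining = 0.4024 − 0.2997 = 0.1027 mol
mass = 0.1027 × 241.30 = 24.78 g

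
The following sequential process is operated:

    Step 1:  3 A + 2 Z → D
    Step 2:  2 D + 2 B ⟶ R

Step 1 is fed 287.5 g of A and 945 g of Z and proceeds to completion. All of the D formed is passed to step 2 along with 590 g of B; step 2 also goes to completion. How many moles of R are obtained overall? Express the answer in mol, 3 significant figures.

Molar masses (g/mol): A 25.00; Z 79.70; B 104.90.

Step 1:
n(A) = 287.5 / 25.00 = 11.50 mol
n(Z) = 945.0 / 79.70 = 11.86 mol
n/ν → A: 3.833, Z: 5.930; A is limiting.
n(D) produced = (1/3) × 11.50 = 3.833 mol
Step 2:
n(D) available = 3.833 mol
n(B) = 590.0 / 104.90 = 5.624 mol
n/ν → D: 1.917, B: 2.812; D is limiting.
n(R) = (1/2) × 3.833 = 1.917 mol

1.92 mol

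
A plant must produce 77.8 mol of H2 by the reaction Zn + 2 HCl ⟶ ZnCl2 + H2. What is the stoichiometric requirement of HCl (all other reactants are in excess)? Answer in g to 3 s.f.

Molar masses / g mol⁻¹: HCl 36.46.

n(H2) = 77.80 mol
n(HCl) = (2/1) × 77.80 = 155.6 mol
mass = 155.6 × 36.46 = 5673 g

5670 g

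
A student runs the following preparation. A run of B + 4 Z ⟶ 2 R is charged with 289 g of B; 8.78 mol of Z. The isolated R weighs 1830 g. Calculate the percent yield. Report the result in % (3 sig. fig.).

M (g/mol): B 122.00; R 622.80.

n(B) = 289.0 / 122.00 = 2.369 mol
n(Z) = 8.780 mol
n/ν → B: 2.369, Z: 2.195; Z is limiting.
theoretical n(R) = (2/4) × 8.780 = 4.390 mol → 2734 g
% yield = 1830 / 2734 × 100 = 66.93 %

66.9 %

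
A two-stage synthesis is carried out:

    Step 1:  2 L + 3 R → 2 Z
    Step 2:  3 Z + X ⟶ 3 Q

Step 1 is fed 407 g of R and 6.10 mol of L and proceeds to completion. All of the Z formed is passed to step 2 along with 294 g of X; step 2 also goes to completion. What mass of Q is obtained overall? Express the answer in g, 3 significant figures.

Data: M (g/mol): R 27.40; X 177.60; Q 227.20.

1130 g

Step 1:
n(R) = 407.0 / 27.40 = 14.85 mol
n(L) = 6.100 mol
n/ν for R = 14.85/3 = 4.950
n/ν for L = 6.100/2 = 3.050
Smallest n/ν is L → limiting reagent.
n(Z) produced = (2/2) × 6.100 = 6.100 mol
Step 2:
n(Z) available = 6.100 mol
n(X) = 294.0 / 177.60 = 1.655 mol
n/ν for Z = 6.100/3 = 2.033
n/ν for X = 1.655/1 = 1.655
Smallest n/ν is X → limiting reagent.
n(Q) = (3/1) × 1.655 = 4.965 mol
mass = 4.965 × 227.20 = 1128 g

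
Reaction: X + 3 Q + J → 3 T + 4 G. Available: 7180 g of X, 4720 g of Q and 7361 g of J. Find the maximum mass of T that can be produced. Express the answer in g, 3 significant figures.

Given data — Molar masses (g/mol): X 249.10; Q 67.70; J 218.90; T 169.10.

11800 g

n(X) = 7180 / 249.10 = 28.82 mol
n(Q) = 4720 / 67.70 = 69.72 mol
n(J) = 7361 / 218.90 = 33.63 mol
n/ν → X: 28.82, Q: 23.24, J: 33.63; Q is limiting.
n(T) = (3/3) × 69.72 = 69.72 mol
mass = 69.72 × 169.10 = 11790 g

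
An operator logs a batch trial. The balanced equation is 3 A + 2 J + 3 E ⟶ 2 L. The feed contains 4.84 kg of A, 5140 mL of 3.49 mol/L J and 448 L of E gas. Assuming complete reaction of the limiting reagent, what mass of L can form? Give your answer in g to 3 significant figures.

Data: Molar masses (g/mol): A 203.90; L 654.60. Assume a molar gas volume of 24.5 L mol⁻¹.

n(A) = 4.840×1000 / 203.90 = 23.74 mol
n(J) = 3.49 × 5140/1000 = 17.94 mol
n(E) = 448.0 / 24.5 = 18.29 mol
n/ν for A = 23.74/3 = 7.913
n/ν for J = 17.94/2 = 8.970
n/ν for E = 18.29/3 = 6.097
Smallest n/ν is E → limiting reagent.
n(L) = (2/3) × 18.29 = 12.19 mol
mass = 12.19 × 654.60 = 7980 g

7980 g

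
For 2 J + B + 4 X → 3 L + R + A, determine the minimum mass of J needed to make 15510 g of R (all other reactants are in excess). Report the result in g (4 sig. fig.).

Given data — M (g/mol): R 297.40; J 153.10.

15970 g

n(R) = 15510 / 297.40 = 52.15 mol
n(J) = (2/1) × 52.15 = 104.3 mol
mass = 104.3 × 153.10 = 15970 g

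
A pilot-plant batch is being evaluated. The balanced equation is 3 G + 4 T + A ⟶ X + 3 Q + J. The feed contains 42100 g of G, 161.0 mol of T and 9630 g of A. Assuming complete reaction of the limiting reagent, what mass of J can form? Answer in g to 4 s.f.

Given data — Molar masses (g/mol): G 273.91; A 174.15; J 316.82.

12750 g

n(G) = 42100 / 273.91 = 153.7 mol
n(T) = 161.0 mol
n(A) = 9630 / 174.15 = 55.30 mol
n/ν for G = 153.7/3 = 51.23
n/ν for T = 161.0/4 = 40.25
n/ν for A = 55.30/1 = 55.30
Smallest n/ν is T → limiting reagent.
n(J) = (1/4) × 161.0 = 40.25 mol
mass = 40.25 × 316.82 = 12750 g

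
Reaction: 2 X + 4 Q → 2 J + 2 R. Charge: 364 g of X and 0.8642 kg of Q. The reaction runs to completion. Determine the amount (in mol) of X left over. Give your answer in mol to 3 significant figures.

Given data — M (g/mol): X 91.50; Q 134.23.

n(X) = 364.0 / 91.50 = 3.978 mol
n(Q) = 0.8642×1000 / 134.23 = 6.438 mol
n/ν for X = 3.978/2 = 1.989
n/ν for Q = 6.438/4 = 1.610
Smallest n/ν is Q → limiting reagent.
X consumed = (2/4) × 6.438 = 3.219 mol
X remaining = 3.978 − 3.219 = 0.7590 mol

0.759 mol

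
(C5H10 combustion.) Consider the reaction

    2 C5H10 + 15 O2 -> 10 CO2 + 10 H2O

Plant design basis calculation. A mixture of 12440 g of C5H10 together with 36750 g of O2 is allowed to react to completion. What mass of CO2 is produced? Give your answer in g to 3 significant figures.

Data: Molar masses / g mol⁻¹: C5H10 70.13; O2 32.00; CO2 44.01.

33700 g

n(C5H10) = 12440 / 70.13 = 177.4 mol
n(O2) = 36750 / 32.00 = 1148 mol
n/ν for C5H10 = 177.4/2 = 88.70
n/ν for O2 = 1148/15 = 76.53
Smallest n/ν is O2 → limiting reagent.
n(CO2) = (10/15) × 1148 = 765.3 mol
mass = 765.3 × 44.01 = 33680 g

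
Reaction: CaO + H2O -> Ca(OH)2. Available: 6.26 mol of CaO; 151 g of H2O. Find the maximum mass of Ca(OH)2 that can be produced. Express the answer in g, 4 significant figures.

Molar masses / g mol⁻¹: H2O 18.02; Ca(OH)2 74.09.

463.8 g

n(CaO) = 6.260 mol
n(H2O) = 151.0 / 18.02 = 8.380 mol
n/ν for CaO = 6.260/1 = 6.260
n/ν for H2O = 8.380/1 = 8.380
Smallest n/ν is CaO → limiting reagent.
n(Ca(OH)2) = (1/1) × 6.260 = 6.260 mol
mass = 6.260 × 74.09 = 463.8 g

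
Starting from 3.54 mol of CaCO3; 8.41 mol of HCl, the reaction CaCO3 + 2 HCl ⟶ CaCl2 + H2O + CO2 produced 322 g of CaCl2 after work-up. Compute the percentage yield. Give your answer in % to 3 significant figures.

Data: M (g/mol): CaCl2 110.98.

n(CaCO3) = 3.540 mol
n(HCl) = 8.410 mol
n/ν for CaCO3 = 3.540/1 = 3.540
n/ν for HCl = 8.410/2 = 4.205
Smallest n/ν is CaCO3 → limiting reagent.
theoretical n(CaCl2) = (1/1) × 3.540 = 3.540 mol → 392.9 g
% yield = 322 / 392.9 × 100 = 81.95 %

82.0 %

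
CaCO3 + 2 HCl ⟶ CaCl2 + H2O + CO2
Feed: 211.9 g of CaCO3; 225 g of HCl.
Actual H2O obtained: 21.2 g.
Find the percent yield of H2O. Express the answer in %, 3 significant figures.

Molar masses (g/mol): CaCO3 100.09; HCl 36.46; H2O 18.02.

55.6 %

n(CaCO3) = 211.9 / 100.09 = 2.117 mol
n(HCl) = 225.0 / 36.46 = 6.171 mol
n/ν for CaCO3 = 2.117/1 = 2.117
n/ν for HCl = 6.171/2 = 3.086
Smallest n/ν is CaCO3 → limiting reagent.
theoretical n(H2O) = (1/1) × 2.117 = 2.117 mol → 38.15 g
% yield = 21.2 / 38.15 × 100 = 55.57 %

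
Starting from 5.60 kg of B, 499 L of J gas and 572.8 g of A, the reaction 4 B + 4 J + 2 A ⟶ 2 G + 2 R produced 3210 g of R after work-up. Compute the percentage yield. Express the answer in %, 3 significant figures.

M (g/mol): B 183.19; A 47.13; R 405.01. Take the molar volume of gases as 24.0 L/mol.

76.2 %

n(B) = 5.600×1000 / 183.19 = 30.57 mol
n(J) = 499.0 / 24.0 = 20.79 mol
n(A) = 572.8 / 47.13 = 12.15 mol
n/ν → B: 7.643, J: 5.198, A: 6.075; J is limiting.
theoretical n(R) = (2/4) × 20.79 = 10.40 mol → 4212 g
% yield = 3210 / 4212 × 100 = 76.21 %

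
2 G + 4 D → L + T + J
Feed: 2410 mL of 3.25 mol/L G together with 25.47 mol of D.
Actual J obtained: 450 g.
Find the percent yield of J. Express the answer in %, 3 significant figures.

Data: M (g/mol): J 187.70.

61.2 %

n(G) = 3.25 × 2410/1000 = 7.833 mol
n(D) = 25.47 mol
n/ν → G: 3.917, D: 6.368; G is limiting.
theoretical n(J) = (1/2) × 7.833 = 3.917 mol → 735.2 g
% yield = 450 / 735.2 × 100 = 61.21 %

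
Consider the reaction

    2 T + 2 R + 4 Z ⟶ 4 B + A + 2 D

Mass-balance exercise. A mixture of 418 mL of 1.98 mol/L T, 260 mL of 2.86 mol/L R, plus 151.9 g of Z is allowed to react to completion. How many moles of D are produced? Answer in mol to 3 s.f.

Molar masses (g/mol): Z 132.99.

n(T) = 1.98 × 418.0/1000 = 0.8276 mol
n(R) = 2.86 × 260.0/1000 = 0.7436 mol
n(Z) = 151.9 / 132.99 = 1.142 mol
n/ν for T = 0.8276/2 = 0.4138
n/ν for R = 0.7436/2 = 0.3718
n/ν for Z = 1.142/4 = 0.2855
Smallest n/ν is Z → limiting reagent.
n(D) = (2/4) × 1.142 = 0.5710 mol

0.571 mol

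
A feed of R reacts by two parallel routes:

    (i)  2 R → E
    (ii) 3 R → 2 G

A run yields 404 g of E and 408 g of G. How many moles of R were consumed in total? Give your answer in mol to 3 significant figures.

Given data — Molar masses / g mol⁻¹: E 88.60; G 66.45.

18.3 mol

n(E) = 404 / 88.60 = 4.560 mol
n(G) = 408 / 66.45 = 6.140 mol
n(R) via (i) = (2/1)×4.560 = 9.120 mol
n(R) via (ii) = (3/2)×6.140 = 9.210 mol
total n(R) = 9.120 + 9.210 = 18.33 mol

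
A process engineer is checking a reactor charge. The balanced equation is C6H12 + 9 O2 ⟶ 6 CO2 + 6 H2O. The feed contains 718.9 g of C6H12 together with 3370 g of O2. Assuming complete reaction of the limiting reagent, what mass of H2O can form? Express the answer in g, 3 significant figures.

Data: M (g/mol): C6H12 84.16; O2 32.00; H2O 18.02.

924 g

n(C6H12) = 718.9 / 84.16 = 8.542 mol
n(O2) = 3370 / 32.00 = 105.3 mol
n/ν for C6H12 = 8.542/1 = 8.542
n/ν for O2 = 105.3/9 = 11.70
Smallest n/ν is C6H12 → limiting reagent.
n(H2O) = (6/1) × 8.542 = 51.25 mol
mass = 51.25 × 18.02 = 923.5 g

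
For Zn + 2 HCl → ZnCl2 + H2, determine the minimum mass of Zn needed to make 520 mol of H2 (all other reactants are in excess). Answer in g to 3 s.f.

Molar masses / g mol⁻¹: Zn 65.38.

34000 g

n(H2) = 520.0 mol
n(Zn) = (1/1) × 520.0 = 520.0 mol
mass = 520.0 × 65.38 = 34000 g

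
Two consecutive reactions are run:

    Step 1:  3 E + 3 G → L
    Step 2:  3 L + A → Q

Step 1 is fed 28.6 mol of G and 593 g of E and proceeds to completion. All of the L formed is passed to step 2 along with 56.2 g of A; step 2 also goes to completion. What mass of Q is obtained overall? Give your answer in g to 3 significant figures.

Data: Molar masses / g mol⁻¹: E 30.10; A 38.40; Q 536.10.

785 g

Step 1:
n(G) = 28.60 mol
n(E) = 593.0 / 30.10 = 19.70 mol
n/ν for G = 28.60/3 = 9.533
n/ν for E = 19.70/3 = 6.567
Smallest n/ν is E → limiting reagent.
n(L) produced = (1/3) × 19.70 = 6.567 mol
Step 2:
n(L) available = 6.567 mol
n(A) = 56.20 / 38.40 = 1.464 mol
n/ν for L = 6.567/3 = 2.189
n/ν for A = 1.464/1 = 1.464
Smallest n/ν is A → limiting reagent.
n(Q) = (1/1) × 1.464 = 1.464 mol
mass = 1.464 × 536.10 = 784.9 g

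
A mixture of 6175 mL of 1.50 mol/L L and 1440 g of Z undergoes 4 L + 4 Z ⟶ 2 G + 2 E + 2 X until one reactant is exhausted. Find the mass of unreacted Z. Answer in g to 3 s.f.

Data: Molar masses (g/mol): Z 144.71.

n(L) = 1.50 × 6175/1000 = 9.263 mol
n(Z) = 1440 / 144.71 = 9.951 mol
n/ν for L = 9.263/4 = 2.316
n/ν for Z = 9.951/4 = 2.488
Smallest n/ν is L → limiting reagent.
Z consumed = (4/4) × 9.263 = 9.263 mol
Z remaining = 9.951 − 9.263 = 0.6880 mol
mass = 0.6880 × 144.71 = 99.56 g

99.6 g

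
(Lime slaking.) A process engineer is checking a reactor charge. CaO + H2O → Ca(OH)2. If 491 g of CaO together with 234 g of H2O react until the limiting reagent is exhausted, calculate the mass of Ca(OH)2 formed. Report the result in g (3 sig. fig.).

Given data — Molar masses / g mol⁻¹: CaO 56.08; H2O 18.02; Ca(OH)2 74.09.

649 g

n(CaO) = 491.0 / 56.08 = 8.755 mol
n(H2O) = 234.0 / 18.02 = 12.99 mol
n/ν for CaO = 8.755/1 = 8.755
n/ν for H2O = 12.99/1 = 12.99
Smallest n/ν is CaO → limiting reagent.
n(Ca(OH)2) = (1/1) × 8.755 = 8.755 mol
mass = 8.755 × 74.09 = 648.7 g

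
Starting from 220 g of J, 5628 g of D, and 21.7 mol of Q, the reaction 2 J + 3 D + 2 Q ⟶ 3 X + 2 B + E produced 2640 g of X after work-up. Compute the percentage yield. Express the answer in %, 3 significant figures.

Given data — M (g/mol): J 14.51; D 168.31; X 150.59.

77.1 %

n(J) = 220.0 / 14.51 = 15.16 mol
n(D) = 5628 / 168.31 = 33.44 mol
n(Q) = 21.70 mol
n/ν for J = 15.16/2 = 7.580
n/ν for D = 33.44/3 = 11.15
n/ν for Q = 21.70/2 = 10.85
Smallest n/ν is J → limiting reagent.
theoretical n(X) = (3/2) × 15.16 = 22.74 mol → 3424 g
% yield = 2640 / 3424 × 100 = 77.10 %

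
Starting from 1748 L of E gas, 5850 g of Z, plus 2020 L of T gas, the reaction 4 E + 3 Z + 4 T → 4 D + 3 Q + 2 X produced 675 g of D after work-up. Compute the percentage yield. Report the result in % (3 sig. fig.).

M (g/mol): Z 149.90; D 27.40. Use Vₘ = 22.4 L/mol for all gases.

n(E) = 1748 / 22.4 = 78.04 mol
n(Z) = 5850 / 149.90 = 39.03 mol
n(T) = 2020 / 22.4 = 90.18 mol
n/ν for E = 78.04/4 = 19.51
n/ν for Z = 39.03/3 = 13.01
n/ν for T = 90.18/4 = 22.55
Smallest n/ν is Z → limiting reagent.
theoretical n(D) = (4/3) × 39.03 = 52.04 mol → 1426 g
% yield = 675 / 1426 × 100 = 47.34 %

47.3 %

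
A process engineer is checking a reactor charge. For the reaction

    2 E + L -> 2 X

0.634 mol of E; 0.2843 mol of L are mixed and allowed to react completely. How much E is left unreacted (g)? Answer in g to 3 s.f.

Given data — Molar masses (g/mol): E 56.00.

n(E) = 0.6340 mol
n(L) = 0.2843 mol
n/ν for E = 0.6340/2 = 0.3170
n/ν for L = 0.2843/1 = 0.2843
Smallest n/ν is L → limiting reagent.
E consumed = (2/1) × 0.2843 = 0.5686 mol
E remaining = 0.6340 − 0.5686 = 0.06540 mol
mass = 0.06540 × 56.00 = 3.662 g

3.66 g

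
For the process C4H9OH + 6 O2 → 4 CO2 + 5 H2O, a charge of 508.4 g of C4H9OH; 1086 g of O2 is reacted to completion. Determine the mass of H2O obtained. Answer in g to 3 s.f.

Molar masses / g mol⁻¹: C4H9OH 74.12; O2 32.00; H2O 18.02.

510 g

n(C4H9OH) = 508.4 / 74.12 = 6.859 mol
n(O2) = 1086 / 32.00 = 33.94 mol
n/ν for C4H9OH = 6.859/1 = 6.859
n/ν for O2 = 33.94/6 = 5.657
Smallest n/ν is O2 → limiting reagent.
n(H2O) = (5/6) × 33.94 = 28.28 mol
mass = 28.28 × 18.02 = 509.6 g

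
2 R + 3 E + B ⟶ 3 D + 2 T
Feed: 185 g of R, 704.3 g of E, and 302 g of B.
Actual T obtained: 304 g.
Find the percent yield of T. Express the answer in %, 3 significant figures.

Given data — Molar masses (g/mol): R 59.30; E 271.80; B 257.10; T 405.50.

43.4 %

n(R) = 185.0 / 59.30 = 3.120 mol
n(E) = 704.3 / 271.80 = 2.591 mol
n(B) = 302.0 / 257.10 = 1.175 mol
n/ν for R = 3.120/2 = 1.560
n/ν for E = 2.591/3 = 0.8637
n/ν for B = 1.175/1 = 1.175
Smallest n/ν is E → limiting reagent.
theoretical n(T) = (2/3) × 2.591 = 1.727 mol → 700.3 g
% yield = 304 / 700.3 × 100 = 43.41 %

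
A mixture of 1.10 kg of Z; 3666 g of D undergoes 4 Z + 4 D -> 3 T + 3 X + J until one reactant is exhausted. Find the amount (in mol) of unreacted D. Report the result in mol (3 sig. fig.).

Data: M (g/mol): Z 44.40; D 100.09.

n(Z) = 1.100×1000 / 44.40 = 24.77 mol
n(D) = 3666 / 100.09 = 36.63 mol
n/ν → Z: 6.193, D: 9.158; Z is limiting.
D consumed = (4/4) × 24.77 = 24.77 mol
D remaining = 36.63 − 24.77 = 11.86 mol

11.9 mol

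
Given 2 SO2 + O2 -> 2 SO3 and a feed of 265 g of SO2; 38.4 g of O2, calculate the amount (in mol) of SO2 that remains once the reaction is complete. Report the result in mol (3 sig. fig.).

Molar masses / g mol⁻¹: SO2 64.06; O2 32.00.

1.74 mol

n(SO2) = 265.0 / 64.06 = 4.137 mol
n(O2) = 38.40 / 32.00 = 1.200 mol
n/ν → SO2: 2.069, O2: 1.200; O2 is limiting.
SO2 consumed = (2/1) × 1.200 = 2.400 mol
SO2 remaining = 4.137 − 2.400 = 1.737 mol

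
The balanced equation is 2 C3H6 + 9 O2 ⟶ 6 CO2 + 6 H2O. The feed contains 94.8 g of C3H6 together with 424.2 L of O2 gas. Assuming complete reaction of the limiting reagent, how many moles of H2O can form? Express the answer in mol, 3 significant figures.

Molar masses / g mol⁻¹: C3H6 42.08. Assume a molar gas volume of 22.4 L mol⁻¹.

n(C3H6) = 94.80 / 42.08 = 2.253 mol
n(O2) = 424.2 / 22.4 = 18.94 mol
n/ν for C3H6 = 2.253/2 = 1.127
n/ν for O2 = 18.94/9 = 2.104
Smallest n/ν is C3H6 → limiting reagent.
n(H2O) = (6/2) × 2.253 = 6.759 mol

6.76 mol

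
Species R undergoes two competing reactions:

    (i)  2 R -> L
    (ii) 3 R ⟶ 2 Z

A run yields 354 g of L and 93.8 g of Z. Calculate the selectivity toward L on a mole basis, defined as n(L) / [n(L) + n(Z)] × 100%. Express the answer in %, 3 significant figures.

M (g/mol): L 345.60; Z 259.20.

n(L) = 354 / 345.60 = 1.024 mol
n(Z) = 93.8 / 259.20 = 0.3619 mol
selectivity = 1.024/(1.024+0.3619) × 100 = 73.89 %

73.9 %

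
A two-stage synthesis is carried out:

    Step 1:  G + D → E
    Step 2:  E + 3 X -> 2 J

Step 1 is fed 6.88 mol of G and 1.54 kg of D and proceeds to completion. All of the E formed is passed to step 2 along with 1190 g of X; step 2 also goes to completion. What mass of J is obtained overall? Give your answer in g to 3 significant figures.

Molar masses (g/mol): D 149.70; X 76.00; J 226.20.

Step 1:
n(G) = 6.880 mol
n(D) = 1.540×1000 / 149.70 = 10.29 mol
n/ν → G: 6.880, D: 10.29; G is limiting.
n(E) produced = (1/1) × 6.880 = 6.880 mol
Step 2:
n(E) available = 6.880 mol
n(X) = 1190 / 76.00 = 15.66 mol
n/ν → E: 6.880, X: 5.220; X is limiting.
n(J) = (2/3) × 15.66 = 10.44 mol
mass = 10.44 × 226.20 = 2362 g

2360 g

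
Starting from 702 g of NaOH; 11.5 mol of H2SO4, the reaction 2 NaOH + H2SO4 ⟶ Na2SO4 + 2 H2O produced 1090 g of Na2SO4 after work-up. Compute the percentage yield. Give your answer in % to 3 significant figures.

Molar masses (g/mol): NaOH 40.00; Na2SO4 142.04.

n(NaOH) = 702.0 / 40.00 = 17.55 mol
n(H2SO4) = 11.50 mol
n/ν for NaOH = 17.55/2 = 8.775
n/ν for H2SO4 = 11.50/1 = 11.50
Smallest n/ν is NaOH → limiting reagent.
theoretical n(Na2SO4) = (1/2) × 17.55 = 8.775 mol → 1246 g
% yield = 1090 / 1246 × 100 = 87.48 %

87.5 %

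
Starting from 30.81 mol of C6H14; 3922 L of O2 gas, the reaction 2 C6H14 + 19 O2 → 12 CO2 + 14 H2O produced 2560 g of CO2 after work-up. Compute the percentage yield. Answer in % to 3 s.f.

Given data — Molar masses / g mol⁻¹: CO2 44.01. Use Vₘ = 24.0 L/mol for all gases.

56.4 %

n(C6H14) = 30.81 mol
n(O2) = 3922 / 24.0 = 163.4 mol
n/ν for C6H14 = 30.81/2 = 15.41
n/ν for O2 = 163.4/19 = 8.600
Smallest n/ν is O2 → limiting reagent.
theoretical n(CO2) = (12/19) × 163.4 = 103.2 mol → 4542 g
% yield = 2560 / 4542 × 100 = 56.36 %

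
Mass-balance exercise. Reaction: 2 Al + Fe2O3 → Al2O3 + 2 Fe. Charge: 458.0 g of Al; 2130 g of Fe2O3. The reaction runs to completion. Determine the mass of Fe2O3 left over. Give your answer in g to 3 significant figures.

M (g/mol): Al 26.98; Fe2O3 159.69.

n(Al) = 458.0 / 26.98 = 16.98 mol
n(Fe2O3) = 2130 / 159.69 = 13.34 mol
n/ν → Al: 8.490, Fe2O3: 13.34; Al is limiting.
Fe2O3 consumed = (1/2) × 16.98 = 8.490 mol
Fe2O3 remaining = 13.34 − 8.490 = 4.850 mol
mass = 4.850 × 159.69 = 774.5 g

775 g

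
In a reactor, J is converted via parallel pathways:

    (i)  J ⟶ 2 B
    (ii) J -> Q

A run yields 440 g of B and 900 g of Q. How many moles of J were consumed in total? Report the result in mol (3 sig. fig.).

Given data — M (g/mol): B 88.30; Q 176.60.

n(B) = 440 / 88.30 = 4.983 mol
n(Q) = 900 / 176.60 = 5.096 mol
n(J) via (i) = (1/2)×4.983 = 2.492 mol
n(J) via (ii) = (1/1)×5.096 = 5.096 mol
total n(J) = 2.492 + 5.096 = 7.588 mol

7.59 mol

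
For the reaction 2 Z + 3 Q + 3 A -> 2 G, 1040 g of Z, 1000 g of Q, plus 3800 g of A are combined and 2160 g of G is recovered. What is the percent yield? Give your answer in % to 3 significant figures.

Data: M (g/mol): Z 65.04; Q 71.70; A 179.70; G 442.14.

52.5 %

n(Z) = 1040 / 65.04 = 15.99 mol
n(Q) = 1000 / 71.70 = 13.95 mol
n(A) = 3800 / 179.70 = 21.15 mol
n/ν → Z: 7.995, Q: 4.650, A: 7.050; Q is limiting.
theoretical n(G) = (2/3) × 13.95 = 9.300 mol → 4112 g
% yield = 2160 / 4112 × 100 = 52.53 %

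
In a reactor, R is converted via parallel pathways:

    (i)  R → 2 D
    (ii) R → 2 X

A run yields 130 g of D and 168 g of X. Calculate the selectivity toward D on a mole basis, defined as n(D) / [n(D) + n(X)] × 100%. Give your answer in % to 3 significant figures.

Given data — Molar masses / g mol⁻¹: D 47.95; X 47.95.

n(D) = 130 / 47.95 = 2.711 mol
n(X) = 168 / 47.95 = 3.504 mol
selectivity = 2.711/(2.711+3.504) × 100 = 43.62 %

43.6 %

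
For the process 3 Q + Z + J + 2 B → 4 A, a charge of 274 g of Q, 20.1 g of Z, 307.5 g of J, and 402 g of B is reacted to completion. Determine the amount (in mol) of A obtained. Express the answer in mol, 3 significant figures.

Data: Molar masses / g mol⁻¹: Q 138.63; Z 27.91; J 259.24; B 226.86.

2.64 mol

n(Q) = 274.0 / 138.63 = 1.976 mol
n(Z) = 20.10 / 27.91 = 0.7202 mol
n(J) = 307.5 / 259.24 = 1.186 mol
n(B) = 402.0 / 226.86 = 1.772 mol
n/ν for Q = 1.976/3 = 0.6587
n/ν for Z = 0.7202/1 = 0.7202
n/ν for J = 1.186/1 = 1.186
n/ν for B = 1.772/2 = 0.8860
Smallest n/ν is Q → limiting reagent.
n(A) = (4/3) × 1.976 = 2.635 mol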